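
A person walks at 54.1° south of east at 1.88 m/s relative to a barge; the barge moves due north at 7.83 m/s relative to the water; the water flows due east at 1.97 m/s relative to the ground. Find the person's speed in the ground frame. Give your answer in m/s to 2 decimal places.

7.02 m/s

In east/north components (m/s): person relative to barge = (1.102, -1.523); barge relative to water = (0.000, 7.830); water relative to ground = (1.970, 0.000).
Sum = (3.072, 6.307) m/s.
Speed = |(3.072, 6.307)| = 7.016 m/s.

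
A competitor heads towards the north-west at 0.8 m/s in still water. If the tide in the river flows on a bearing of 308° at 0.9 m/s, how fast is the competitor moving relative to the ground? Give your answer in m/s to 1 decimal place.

1.7 m/s

Taking east as x and north as y: velocity relative to the water = (-0.566, 0.566) m/s; the water relative to ground = (-0.709, 0.554) m/s.
Velocity relative to ground = (-0.566, 0.566) + (-0.709, 0.554) = (-1.275, 1.120) m/s.
Speed = |(-1.275, 1.120)| = 1.697 m/s.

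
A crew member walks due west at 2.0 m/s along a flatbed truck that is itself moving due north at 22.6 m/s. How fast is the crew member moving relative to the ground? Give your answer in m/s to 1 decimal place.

Taking east as x and north as y: flatbed truck velocity = (0.000, 22.600) m/s; crew member velocity relative to flatbed truck = (-2.000, 0.000) m/s.
Velocity relative to ground = (0.000, 22.600) + (-2.000, 0.000) = (-2.000, 22.600) m/s.
Speed = |(-2.000, 22.600)| = 22.688 m/s.

22.7 m/s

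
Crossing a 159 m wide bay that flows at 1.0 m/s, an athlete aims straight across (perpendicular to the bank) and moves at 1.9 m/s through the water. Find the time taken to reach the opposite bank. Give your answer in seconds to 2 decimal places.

83.68 s

The component of the athlete's velocity perpendicular to the bank is 1.9 m/s.
The flow acts along the bank and has no component across it.
Time = 159 / 1.900 = 83.684 s.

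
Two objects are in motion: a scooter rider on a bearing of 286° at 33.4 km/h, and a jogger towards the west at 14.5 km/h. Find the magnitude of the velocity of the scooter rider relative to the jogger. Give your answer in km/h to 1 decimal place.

Taking east as x and north as y: scooter rider velocity = (-32.106, 9.206) km/h; jogger velocity = (-14.500, 0.000) km/h.
Velocity of scooter rider relative to jogger = (-32.106, 9.206) − (-14.500, 0.000) = (-17.606, 9.206) km/h.
Magnitude = |(-17.606, 9.206)| = 19.868 km/h.

19.9 km/h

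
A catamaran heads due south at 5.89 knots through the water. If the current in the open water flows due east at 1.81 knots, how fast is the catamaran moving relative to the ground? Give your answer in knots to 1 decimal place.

Taking east as x and north as y: velocity relative to the water = (0.000, -5.890) knots; the water relative to ground = (1.810, 0.000) knots.
Velocity relative to ground = (0.000, -5.890) + (1.810, 0.000) = (1.810, -5.890) knots.
Speed = |(1.810, -5.890)| = 6.162 knots.

6.2 knots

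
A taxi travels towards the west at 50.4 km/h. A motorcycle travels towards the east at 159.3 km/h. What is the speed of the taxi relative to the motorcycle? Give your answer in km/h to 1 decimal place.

Taking east as x and north as y: taxi velocity = (-50.400, 0.000) km/h; motorcycle velocity = (159.300, 0.000) km/h.
Velocity of taxi relative to motorcycle = (-50.400, 0.000) − (159.300, 0.000) = (-209.700, 0.000) km/h.
Magnitude = |(-209.700, 0.000)| = 209.700 km/h.

209.7 km/h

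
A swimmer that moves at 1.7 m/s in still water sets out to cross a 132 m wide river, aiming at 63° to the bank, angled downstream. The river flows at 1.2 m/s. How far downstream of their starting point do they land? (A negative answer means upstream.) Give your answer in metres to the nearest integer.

Perpendicular speed = 1.515 m/s; crossing time = 132 / 1.515 = 87.145 s.
Net downstream speed = 1.972 m/s.
Drift = 1.972 × 87.145 = 171.832 m (downstream).

172 m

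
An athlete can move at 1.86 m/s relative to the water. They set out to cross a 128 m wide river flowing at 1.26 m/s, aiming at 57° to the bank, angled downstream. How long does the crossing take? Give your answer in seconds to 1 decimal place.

82.1 s

The component of the athlete's velocity perpendicular to the bank is 1.86 × sin 57° = 1.560 m/s.
The current is parallel to the bank, so it does not affect the crossing time.
Time = 128 / 1.560 = 82.055 s.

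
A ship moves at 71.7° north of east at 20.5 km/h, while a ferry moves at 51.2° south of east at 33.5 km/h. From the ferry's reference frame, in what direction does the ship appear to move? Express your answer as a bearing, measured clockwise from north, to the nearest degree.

Taking east as x and north as y: ship velocity = (6.437, 19.463) km/h; ferry velocity = (20.991, -26.108) km/h.
Velocity of ship relative to ferry = (6.437, 19.463) − (20.991, -26.108) = (-14.554, 45.571) km/h.
Bearing = atan2(-14.55, 45.57) = 342.29° clockwise from north.

342°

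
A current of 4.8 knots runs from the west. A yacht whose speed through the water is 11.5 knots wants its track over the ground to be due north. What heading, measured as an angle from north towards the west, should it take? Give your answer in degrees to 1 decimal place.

24.7°

The current pushes perpendicular to the desired track; the heading must have a component into the current equal to 4.8 knots: 11.5 sin θ = 4.8.
sin θ = 0.4174, so θ = 24.670°.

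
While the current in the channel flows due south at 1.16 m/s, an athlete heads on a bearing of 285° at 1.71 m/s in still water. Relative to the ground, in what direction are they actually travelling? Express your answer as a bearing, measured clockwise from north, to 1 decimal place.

246.5°

Taking east as x and north as y: velocity relative to the water = (-1.652, 0.443) m/s; the water relative to ground = (0.000, -1.160) m/s.
Velocity relative to ground = (-1.652, 0.443) + (0.000, -1.160) = (-1.652, -0.717) m/s.
Bearing = atan2(-1.65, -0.72) = 246.52° clockwise from north.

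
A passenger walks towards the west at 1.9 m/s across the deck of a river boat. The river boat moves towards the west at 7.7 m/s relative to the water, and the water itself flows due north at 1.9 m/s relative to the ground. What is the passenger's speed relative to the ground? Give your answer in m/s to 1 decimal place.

In east/north components (m/s): passenger relative to river boat = (-1.900, 0.000); river boat relative to water = (-7.700, 0.000); water relative to ground = (0.000, 1.900).
Sum = (-9.600, 1.900) m/s.
Speed = |(-9.600, 1.900)| = 9.786 m/s.

9.8 m/s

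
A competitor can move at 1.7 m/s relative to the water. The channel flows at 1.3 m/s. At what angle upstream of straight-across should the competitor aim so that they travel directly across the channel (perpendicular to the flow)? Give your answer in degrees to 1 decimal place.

49.9°

To cancel the current, the upstream component of the competitor's velocity must equal the flow: 1.7 sin θ = 1.3.
sin θ = 1.3 / 1.7 = 0.7647.
θ = arcsin(0.7647) = 49.881°.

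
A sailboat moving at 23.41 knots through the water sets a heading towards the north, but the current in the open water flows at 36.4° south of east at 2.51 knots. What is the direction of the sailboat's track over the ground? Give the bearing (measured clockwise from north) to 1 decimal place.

005.3°

Taking east as x and north as y: velocity relative to the water = (0.000, 23.410) knots; the water relative to ground = (2.020, -1.489) knots.
Velocity relative to ground = (0.000, 23.410) + (2.020, -1.489) = (2.020, 21.921) knots.
Bearing = atan2(2.02, 21.92) = 5.27° clockwise from north.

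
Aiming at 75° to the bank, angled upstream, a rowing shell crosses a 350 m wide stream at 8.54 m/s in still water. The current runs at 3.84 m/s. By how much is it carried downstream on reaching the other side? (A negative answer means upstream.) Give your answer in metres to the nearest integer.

Perpendicular speed = 8.249 m/s; crossing time = 350 / 8.249 = 42.429 s.
Net downstream speed = 1.630 m/s.
Drift = 1.630 × 42.429 = 69.146 m (downstream).

69 m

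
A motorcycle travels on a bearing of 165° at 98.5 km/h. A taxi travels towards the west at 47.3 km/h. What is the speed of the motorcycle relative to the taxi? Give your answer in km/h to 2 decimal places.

Taking east as x and north as y: motorcycle velocity = (25.494, -95.144) km/h; taxi velocity = (-47.300, 0.000) km/h.
Velocity of motorcycle relative to taxi = (25.494, -95.144) − (-47.300, 0.000) = (72.794, -95.144) km/h.
Magnitude = |(72.794, -95.144)| = 119.797 km/h.

119.80 km/h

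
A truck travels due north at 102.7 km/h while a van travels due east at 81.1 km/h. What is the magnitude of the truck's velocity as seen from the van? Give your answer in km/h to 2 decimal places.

130.86 km/h

Taking east as x and north as y: truck velocity = (0.000, 102.700) km/h; van velocity = (81.100, 0.000) km/h.
Velocity of truck relative to van = (0.000, 102.700) − (81.100, 0.000) = (-81.100, 102.700) km/h.
Magnitude = |(-81.100, 102.700)| = 130.861 km/h.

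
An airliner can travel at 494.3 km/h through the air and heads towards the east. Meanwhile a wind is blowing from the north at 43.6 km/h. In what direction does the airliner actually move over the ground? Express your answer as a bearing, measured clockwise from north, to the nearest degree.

Taking east as x and north as y: velocity relative to the air = (494.300, 0.000) km/h; the air relative to ground = (0.000, -43.600) km/h.
Velocity relative to ground = (494.300, 0.000) + (0.000, -43.600) = (494.300, -43.600) km/h.
Bearing = atan2(494.30, -43.60) = 95.04° clockwise from north.

095°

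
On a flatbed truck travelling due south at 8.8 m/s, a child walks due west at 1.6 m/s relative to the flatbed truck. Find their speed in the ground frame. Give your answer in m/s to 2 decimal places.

Taking east as x and north as y: flatbed truck velocity = (0.000, -8.800) m/s; child velocity relative to flatbed truck = (-1.600, 0.000) m/s.
Velocity relative to ground = (0.000, -8.800) + (-1.600, 0.000) = (-1.600, -8.800) m/s.
Speed = |(-1.600, -8.800)| = 8.944 m/s.

8.94 m/s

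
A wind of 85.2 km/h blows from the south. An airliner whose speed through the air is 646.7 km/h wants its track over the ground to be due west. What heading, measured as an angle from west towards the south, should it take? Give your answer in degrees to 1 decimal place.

7.6°

The wind pushes perpendicular to the desired track; the heading must have a component into the wind equal to 85.2 km/h: 646.7 sin θ = 85.2.
sin θ = 0.1317, so θ = 7.570°.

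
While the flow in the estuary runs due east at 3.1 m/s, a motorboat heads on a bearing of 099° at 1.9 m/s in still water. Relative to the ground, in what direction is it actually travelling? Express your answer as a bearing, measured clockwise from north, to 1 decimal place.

Taking east as x and north as y: velocity relative to the water = (1.877, -0.297) m/s; the water relative to ground = (3.100, 0.000) m/s.
Velocity relative to ground = (1.877, -0.297) + (3.100, 0.000) = (4.977, -0.297) m/s.
Bearing = atan2(4.98, -0.30) = 93.42° clockwise from north.

093.4°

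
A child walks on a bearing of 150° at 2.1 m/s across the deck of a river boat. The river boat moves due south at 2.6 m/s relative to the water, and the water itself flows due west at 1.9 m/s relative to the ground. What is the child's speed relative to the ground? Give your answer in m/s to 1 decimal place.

4.5 m/s

In east/north components (m/s): child relative to river boat = (1.050, -1.819); river boat relative to water = (0.000, -2.600); water relative to ground = (-1.900, 0.000).
Sum = (-0.850, -4.419) m/s.
Speed = |(-0.850, -4.419)| = 4.500 m/s.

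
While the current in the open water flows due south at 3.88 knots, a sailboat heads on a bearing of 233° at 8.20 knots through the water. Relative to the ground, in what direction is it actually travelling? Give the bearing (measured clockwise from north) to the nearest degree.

Taking east as x and north as y: velocity relative to the water = (-6.549, -4.935) knots; the water relative to ground = (0.000, -3.880) knots.
Velocity relative to ground = (-6.549, -4.935) + (0.000, -3.880) = (-6.549, -8.815) knots.
Bearing = atan2(-6.55, -8.81) = 216.61° clockwise from north.

217°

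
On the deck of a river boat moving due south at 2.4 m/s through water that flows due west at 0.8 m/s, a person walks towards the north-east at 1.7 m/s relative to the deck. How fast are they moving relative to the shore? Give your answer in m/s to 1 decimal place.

In east/north components (m/s): person relative to river boat = (1.202, 1.202); river boat relative to water = (0.000, -2.400); water relative to ground = (-0.800, 0.000).
Sum = (0.402, -1.198) m/s.
Speed = |(0.402, -1.198)| = 1.264 m/s.

1.3 m/s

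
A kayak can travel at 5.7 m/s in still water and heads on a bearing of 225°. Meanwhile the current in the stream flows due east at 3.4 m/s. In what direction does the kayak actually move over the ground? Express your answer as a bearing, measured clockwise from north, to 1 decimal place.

188.9°

Taking east as x and north as y: velocity relative to the water = (-4.031, -4.031) m/s; the water relative to ground = (3.400, 0.000) m/s.
Velocity relative to ground = (-4.031, -4.031) + (3.400, 0.000) = (-0.631, -4.031) m/s.
Bearing = atan2(-0.63, -4.03) = 188.89° clockwise from north.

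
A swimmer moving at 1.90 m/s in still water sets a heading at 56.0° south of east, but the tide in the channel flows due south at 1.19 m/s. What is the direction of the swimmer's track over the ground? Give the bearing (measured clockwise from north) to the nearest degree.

159°

Taking east as x and north as y: velocity relative to the water = (1.062, -1.575) m/s; the water relative to ground = (0.000, -1.190) m/s.
Velocity relative to ground = (1.062, -1.575) + (0.000, -1.190) = (1.062, -2.765) m/s.
Bearing = atan2(1.06, -2.77) = 158.98° clockwise from north.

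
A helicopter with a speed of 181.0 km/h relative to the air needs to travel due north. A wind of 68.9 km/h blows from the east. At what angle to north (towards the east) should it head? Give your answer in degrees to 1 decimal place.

The wind pushes perpendicular to the desired track; the heading must have a component into the wind equal to 68.9 km/h: 181.0 sin θ = 68.9.
sin θ = 0.3807, so θ = 22.375°.

22.4°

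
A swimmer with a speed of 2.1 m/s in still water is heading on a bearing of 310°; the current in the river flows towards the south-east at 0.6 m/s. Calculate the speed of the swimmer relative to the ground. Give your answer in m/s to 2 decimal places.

Taking east as x and north as y: velocity relative to the water = (-1.609, 1.350) m/s; the water relative to ground = (0.424, -0.424) m/s.
Velocity relative to ground = (-1.609, 1.350) + (0.424, -0.424) = (-1.184, 0.926) m/s.
Speed = |(-1.184, 0.926)| = 1.503 m/s.

1.50 m/s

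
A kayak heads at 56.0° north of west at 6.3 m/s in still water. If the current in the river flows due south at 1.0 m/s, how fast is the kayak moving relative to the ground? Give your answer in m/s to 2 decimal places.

5.50 m/s

Taking east as x and north as y: velocity relative to the water = (-3.523, 5.223) m/s; the water relative to ground = (0.000, -1.000) m/s.
Velocity relative to ground = (-3.523, 5.223) + (0.000, -1.000) = (-3.523, 4.223) m/s.
Speed = |(-3.523, 4.223)| = 5.499 m/s.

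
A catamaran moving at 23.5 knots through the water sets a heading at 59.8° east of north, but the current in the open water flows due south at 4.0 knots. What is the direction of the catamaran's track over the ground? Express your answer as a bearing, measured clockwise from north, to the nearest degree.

Taking east as x and north as y: velocity relative to the water = (20.310, 11.821) knots; the water relative to ground = (0.000, -4.000) knots.
Velocity relative to ground = (20.310, 11.821) + (0.000, -4.000) = (20.310, 7.821) knots.
Bearing = atan2(20.31, 7.82) = 68.94° clockwise from north.

069°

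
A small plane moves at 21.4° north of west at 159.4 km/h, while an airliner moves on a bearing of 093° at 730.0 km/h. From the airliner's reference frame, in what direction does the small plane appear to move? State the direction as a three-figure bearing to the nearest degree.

Taking east as x and north as y: small plane velocity = (-148.410, 58.161) km/h; airliner velocity = (729.000, -38.205) km/h.
Velocity of small plane relative to airliner = (-148.410, 58.161) − (729.000, -38.205) = (-877.410, 96.367) km/h.
Bearing = atan2(-877.41, 96.37) = 276.27° clockwise from north.

276°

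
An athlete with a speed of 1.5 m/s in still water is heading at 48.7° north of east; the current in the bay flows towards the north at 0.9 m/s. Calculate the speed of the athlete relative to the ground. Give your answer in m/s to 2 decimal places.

2.26 m/s

Taking east as x and north as y: velocity relative to the water = (0.990, 1.127) m/s; the water relative to ground = (0.000, 0.900) m/s.
Velocity relative to ground = (0.990, 1.127) + (0.000, 0.900) = (0.990, 2.027) m/s.
Speed = |(0.990, 2.027)| = 2.256 m/s.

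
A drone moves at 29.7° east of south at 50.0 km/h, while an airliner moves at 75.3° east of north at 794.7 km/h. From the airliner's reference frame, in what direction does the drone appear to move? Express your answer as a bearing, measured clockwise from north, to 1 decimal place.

251.8°

Taking east as x and north as y: drone velocity = (24.773, -43.432) km/h; airliner velocity = (768.688, 201.661) km/h.
Velocity of drone relative to airliner = (24.773, -43.432) − (768.688, 201.661) = (-743.915, -245.093) km/h.
Bearing = atan2(-743.91, -245.09) = 251.76° clockwise from north.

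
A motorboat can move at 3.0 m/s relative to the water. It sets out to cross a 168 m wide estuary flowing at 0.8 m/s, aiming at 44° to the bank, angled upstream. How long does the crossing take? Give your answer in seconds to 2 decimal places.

80.62 s

The component of the motorboat's velocity perpendicular to the bank is 3.0 × sin 44° = 2.084 m/s.
The current is parallel to the bank, so it does not affect the crossing time.
Time = 168 / 2.084 = 80.615 s.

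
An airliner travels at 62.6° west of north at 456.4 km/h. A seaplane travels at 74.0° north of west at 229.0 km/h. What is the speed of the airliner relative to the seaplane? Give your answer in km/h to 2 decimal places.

342.23 km/h

Taking east as x and north as y: airliner velocity = (-405.199, 210.035) km/h; seaplane velocity = (-63.121, 220.129) km/h.
Velocity of airliner relative to seaplane = (-405.199, 210.035) − (-63.121, 220.129) = (-342.078, -10.094) km/h.
Magnitude = |(-342.078, -10.094)| = 342.227 km/h.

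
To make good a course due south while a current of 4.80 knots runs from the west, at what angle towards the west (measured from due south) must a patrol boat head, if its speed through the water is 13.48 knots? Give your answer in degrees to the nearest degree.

The current pushes perpendicular to the desired track; the heading must have a component into the current equal to 4.80 knots: 13.48 sin θ = 4.80.
sin θ = 0.3561, so θ = 20.860°.

21°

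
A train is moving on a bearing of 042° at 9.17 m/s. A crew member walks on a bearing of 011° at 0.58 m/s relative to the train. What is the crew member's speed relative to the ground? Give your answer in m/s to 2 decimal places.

Taking east as x and north as y: train velocity = (6.136, 6.815) m/s; crew member velocity relative to train = (0.111, 0.569) m/s.
Velocity relative to ground = (6.136, 6.815) + (0.111, 0.569) = (6.247, 7.384) m/s.
Speed = |(6.247, 7.384)| = 9.672 m/s.

9.67 m/s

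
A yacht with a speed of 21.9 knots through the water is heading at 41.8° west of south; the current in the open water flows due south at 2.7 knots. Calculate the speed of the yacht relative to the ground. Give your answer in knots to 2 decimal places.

Taking east as x and north as y: velocity relative to the water = (-14.597, -16.326) knots; the water relative to ground = (0.000, -2.700) knots.
Velocity relative to ground = (-14.597, -16.326) + (0.000, -2.700) = (-14.597, -19.026) knots.
Speed = |(-14.597, -19.026)| = 23.980 knots.

23.98 knots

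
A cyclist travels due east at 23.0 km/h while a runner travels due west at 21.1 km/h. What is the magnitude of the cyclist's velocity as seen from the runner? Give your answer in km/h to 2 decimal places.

Taking east as x and north as y: cyclist velocity = (23.000, 0.000) km/h; runner velocity = (-21.100, 0.000) km/h.
Velocity of cyclist relative to runner = (23.000, 0.000) − (-21.100, 0.000) = (44.100, 0.000) km/h.
Magnitude = |(44.100, 0.000)| = 44.100 km/h.

44.10 km/h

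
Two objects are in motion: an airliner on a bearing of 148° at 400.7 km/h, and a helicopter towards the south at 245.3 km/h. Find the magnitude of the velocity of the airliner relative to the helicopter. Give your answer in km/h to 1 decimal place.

Taking east as x and north as y: airliner velocity = (212.339, -339.813) km/h; helicopter velocity = (0.000, -245.300) km/h.
Velocity of airliner relative to helicopter = (212.339, -339.813) − (0.000, -245.300) = (212.339, -94.513) km/h.
Magnitude = |(212.339, -94.513)| = 232.423 km/h.

232.4 km/h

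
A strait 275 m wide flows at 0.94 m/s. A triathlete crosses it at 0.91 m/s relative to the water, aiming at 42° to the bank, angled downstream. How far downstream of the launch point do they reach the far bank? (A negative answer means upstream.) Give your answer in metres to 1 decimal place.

729.9 m

Perpendicular speed = 0.609 m/s; crossing time = 275 / 0.609 = 451.628 s.
Net downstream speed = 1.616 m/s.
Drift = 1.616 × 451.628 = 729.948 m (downstream).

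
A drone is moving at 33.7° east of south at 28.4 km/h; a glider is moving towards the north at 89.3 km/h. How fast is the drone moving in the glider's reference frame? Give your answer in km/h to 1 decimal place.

Taking east as x and north as y: drone velocity = (15.758, -23.627) km/h; glider velocity = (0.000, 89.300) km/h.
Velocity of drone relative to glider = (15.758, -23.627) − (0.000, 89.300) = (15.758, -112.927) km/h.
Magnitude = |(15.758, -112.927)| = 114.022 km/h.

114.0 km/h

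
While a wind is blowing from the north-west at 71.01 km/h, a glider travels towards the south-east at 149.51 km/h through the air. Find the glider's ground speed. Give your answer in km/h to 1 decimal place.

220.5 km/h

Taking east as x and north as y: velocity relative to the air = (105.720, -105.720) km/h; the air relative to ground = (50.212, -50.212) km/h.
Velocity relative to ground = (105.720, -105.720) + (50.212, -50.212) = (155.931, -155.931) km/h.
Speed = |(155.931, -155.931)| = 220.520 km/h.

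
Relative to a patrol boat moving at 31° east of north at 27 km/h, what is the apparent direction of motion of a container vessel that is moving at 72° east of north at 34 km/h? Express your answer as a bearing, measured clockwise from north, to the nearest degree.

124°

Taking east as x and north as y: container vessel velocity = (32.336, 10.507) km/h; patrol boat velocity = (13.906, 23.144) km/h.
Velocity of container vessel relative to patrol boat = (32.336, 10.507) − (13.906, 23.144) = (18.430, -12.637) km/h.
Bearing = atan2(18.43, -12.64) = 124.44° clockwise from north.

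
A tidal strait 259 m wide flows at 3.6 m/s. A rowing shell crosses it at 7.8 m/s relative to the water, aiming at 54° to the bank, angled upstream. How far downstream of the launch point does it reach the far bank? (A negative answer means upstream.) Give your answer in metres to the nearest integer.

-40 m

Perpendicular speed = 6.310 m/s; crossing time = 259 / 6.310 = 41.044 s.
Net downstream speed = -0.985 m/s.
Drift = -0.985 × 41.044 = -40.417 m (upstream).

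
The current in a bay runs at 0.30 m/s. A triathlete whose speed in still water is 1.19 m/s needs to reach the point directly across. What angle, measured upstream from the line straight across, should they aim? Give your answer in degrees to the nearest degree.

15°

To cancel the current, the upstream component of the triathlete's velocity must equal the flow: 1.19 sin θ = 0.30.
sin θ = 0.30 / 1.19 = 0.2521.
θ = arcsin(0.2521) = 14.602°.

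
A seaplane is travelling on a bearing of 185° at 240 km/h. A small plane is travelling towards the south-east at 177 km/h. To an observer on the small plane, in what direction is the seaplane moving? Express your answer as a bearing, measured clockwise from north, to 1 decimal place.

232.0°

Taking east as x and north as y: seaplane velocity = (-20.917, -239.087) km/h; small plane velocity = (125.158, -125.158) km/h.
Velocity of seaplane relative to small plane = (-20.917, -239.087) − (125.158, -125.158) = (-146.075, -113.929) km/h.
Bearing = atan2(-146.08, -113.93) = 232.05° clockwise from north.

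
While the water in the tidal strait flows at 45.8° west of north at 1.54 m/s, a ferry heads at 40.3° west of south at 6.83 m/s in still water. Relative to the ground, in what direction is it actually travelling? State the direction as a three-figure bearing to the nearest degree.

Taking east as x and north as y: velocity relative to the water = (-4.418, -5.209) m/s; the water relative to ground = (-1.104, 1.074) m/s.
Velocity relative to ground = (-4.418, -5.209) + (-1.104, 1.074) = (-5.522, -4.135) m/s.
Bearing = atan2(-5.52, -4.14) = 233.17° clockwise from north.

233°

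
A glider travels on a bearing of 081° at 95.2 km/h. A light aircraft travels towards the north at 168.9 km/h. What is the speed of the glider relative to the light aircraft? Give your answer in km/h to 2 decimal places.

Taking east as x and north as y: glider velocity = (94.028, 14.893) km/h; light aircraft velocity = (0.000, 168.900) km/h.
Velocity of glider relative to light aircraft = (94.028, 14.893) − (0.000, 168.900) = (94.028, -154.007) km/h.
Magnitude = |(94.028, -154.007)| = 180.443 km/h.

180.44 km/h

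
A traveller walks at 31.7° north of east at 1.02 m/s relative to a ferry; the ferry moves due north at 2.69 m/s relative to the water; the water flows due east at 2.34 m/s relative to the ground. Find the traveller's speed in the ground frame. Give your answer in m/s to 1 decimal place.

4.5 m/s

In east/north components (m/s): traveller relative to ferry = (0.868, 0.536); ferry relative to water = (0.000, 2.690); water relative to ground = (2.340, 0.000).
Sum = (3.208, 3.226) m/s.
Speed = |(3.208, 3.226)| = 4.549 m/s.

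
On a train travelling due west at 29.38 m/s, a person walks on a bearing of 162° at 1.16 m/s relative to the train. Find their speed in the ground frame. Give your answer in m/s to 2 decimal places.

Taking east as x and north as y: train velocity = (-29.380, 0.000) m/s; person velocity relative to train = (0.358, -1.103) m/s.
Velocity relative to ground = (-29.380, 0.000) + (0.358, -1.103) = (-29.022, -1.103) m/s.
Speed = |(-29.022, -1.103)| = 29.043 m/s.

29.04 m/s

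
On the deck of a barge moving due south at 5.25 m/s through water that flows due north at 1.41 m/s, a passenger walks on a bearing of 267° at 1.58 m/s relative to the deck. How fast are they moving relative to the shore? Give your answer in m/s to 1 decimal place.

In east/north components (m/s): passenger relative to barge = (-1.578, -0.083); barge relative to water = (0.000, -5.250); water relative to ground = (0.000, 1.410).
Sum = (-1.578, -3.923) m/s.
Speed = |(-1.578, -3.923)| = 4.228 m/s.

4.2 m/s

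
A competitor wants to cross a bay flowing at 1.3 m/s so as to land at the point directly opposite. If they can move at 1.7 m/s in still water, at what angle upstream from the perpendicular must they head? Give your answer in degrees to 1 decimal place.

To cancel the current, the upstream component of the competitor's velocity must equal the flow: 1.7 sin θ = 1.3.
sin θ = 1.3 / 1.7 = 0.7647.
θ = arcsin(0.7647) = 49.881°.

49.9°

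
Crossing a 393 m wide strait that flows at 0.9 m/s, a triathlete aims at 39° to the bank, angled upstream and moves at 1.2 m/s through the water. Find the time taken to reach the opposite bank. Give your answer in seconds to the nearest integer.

520 s

The component of the triathlete's velocity perpendicular to the bank is 1.2 × sin 39° = 0.755 m/s.
The flow acts along the bank and has no component across it.
Time = 393 / 0.755 = 520.403 s.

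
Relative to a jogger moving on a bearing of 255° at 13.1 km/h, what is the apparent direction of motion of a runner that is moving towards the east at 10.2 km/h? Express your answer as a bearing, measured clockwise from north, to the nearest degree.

Taking east as x and north as y: runner velocity = (10.200, 0.000) km/h; jogger velocity = (-12.654, -3.391) km/h.
Velocity of runner relative to jogger = (10.200, 0.000) − (-12.654, -3.391) = (22.854, 3.391) km/h.
Bearing = atan2(22.85, 3.39) = 81.56° clockwise from north.

082°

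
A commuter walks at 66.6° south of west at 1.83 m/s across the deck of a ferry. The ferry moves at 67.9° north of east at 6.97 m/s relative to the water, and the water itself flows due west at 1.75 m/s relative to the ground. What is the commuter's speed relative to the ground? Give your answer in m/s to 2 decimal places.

In east/north components (m/s): commuter relative to ferry = (-0.727, -1.679); ferry relative to water = (2.622, 6.458); water relative to ground = (-1.750, 0.000).
Sum = (0.146, 4.778) m/s.
Speed = |(0.146, 4.778)| = 4.781 m/s.

4.78 m/s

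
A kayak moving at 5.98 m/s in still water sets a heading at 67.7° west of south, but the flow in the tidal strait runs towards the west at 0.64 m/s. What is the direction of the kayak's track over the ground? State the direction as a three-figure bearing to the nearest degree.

Taking east as x and north as y: velocity relative to the water = (-5.533, -2.269) m/s; the water relative to ground = (-0.640, 0.000) m/s.
Velocity relative to ground = (-5.533, -2.269) + (-0.640, 0.000) = (-6.173, -2.269) m/s.
Bearing = atan2(-6.17, -2.27) = 249.82° clockwise from north.

250°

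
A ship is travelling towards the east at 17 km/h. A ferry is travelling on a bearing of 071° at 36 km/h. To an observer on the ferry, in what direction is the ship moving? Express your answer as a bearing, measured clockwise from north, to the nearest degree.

Taking east as x and north as y: ship velocity = (17.000, 0.000) km/h; ferry velocity = (34.039, 11.720) km/h.
Velocity of ship relative to ferry = (17.000, 0.000) − (34.039, 11.720) = (-17.039, -11.720) km/h.
Bearing = atan2(-17.04, -11.72) = 235.48° clockwise from north.

235°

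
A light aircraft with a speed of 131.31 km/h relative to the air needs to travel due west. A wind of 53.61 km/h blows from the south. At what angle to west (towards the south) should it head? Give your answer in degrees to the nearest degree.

24°

The wind pushes perpendicular to the desired track; the heading must have a component into the wind equal to 53.61 km/h: 131.31 sin θ = 53.61.
sin θ = 0.4083, so θ = 24.096°.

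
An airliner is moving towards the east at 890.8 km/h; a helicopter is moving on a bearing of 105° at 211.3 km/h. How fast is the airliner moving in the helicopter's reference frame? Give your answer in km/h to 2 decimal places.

Taking east as x and north as y: airliner velocity = (890.800, 0.000) km/h; helicopter velocity = (204.100, -54.688) km/h.
Velocity of airliner relative to helicopter = (890.800, 0.000) − (204.100, -54.688) = (686.700, 54.688) km/h.
Magnitude = |(686.700, 54.688)| = 688.874 km/h.

688.87 km/h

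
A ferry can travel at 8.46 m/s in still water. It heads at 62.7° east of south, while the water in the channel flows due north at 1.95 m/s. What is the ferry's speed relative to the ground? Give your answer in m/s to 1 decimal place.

7.8 m/s

Taking east as x and north as y: velocity relative to the water = (7.518, -3.880) m/s; the water relative to ground = (0.000, 1.950) m/s.
Velocity relative to ground = (7.518, -3.880) + (0.000, 1.950) = (7.518, -1.930) m/s.
Speed = |(7.518, -1.930)| = 7.762 m/s.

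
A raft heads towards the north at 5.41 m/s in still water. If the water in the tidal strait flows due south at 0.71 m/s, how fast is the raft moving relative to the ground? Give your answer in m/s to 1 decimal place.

Taking east as x and north as y: velocity relative to the water = (0.000, 5.410) m/s; the water relative to ground = (0.000, -0.710) m/s.
Velocity relative to ground = (0.000, 5.410) + (0.000, -0.710) = (0.000, 4.700) m/s.
Speed = |(0.000, 4.700)| = 4.700 m/s.

4.7 m/s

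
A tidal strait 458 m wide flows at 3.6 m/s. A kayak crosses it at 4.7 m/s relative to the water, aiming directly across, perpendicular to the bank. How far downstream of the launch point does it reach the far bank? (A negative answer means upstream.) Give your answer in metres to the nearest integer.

351 m

Perpendicular speed = 4.700 m/s; crossing time = 458 / 4.700 = 97.447 s.
Net downstream speed = 3.600 m/s.
Drift = 3.600 × 97.447 = 350.809 m (downstream).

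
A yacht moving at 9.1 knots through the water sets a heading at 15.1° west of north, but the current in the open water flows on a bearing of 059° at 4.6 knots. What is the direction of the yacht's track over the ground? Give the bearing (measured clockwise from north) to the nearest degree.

008°

Taking east as x and north as y: velocity relative to the water = (-2.371, 8.786) knots; the water relative to ground = (3.943, 2.369) knots.
Velocity relative to ground = (-2.371, 8.786) + (3.943, 2.369) = (1.572, 11.155) knots.
Bearing = atan2(1.57, 11.15) = 8.02° clockwise from north.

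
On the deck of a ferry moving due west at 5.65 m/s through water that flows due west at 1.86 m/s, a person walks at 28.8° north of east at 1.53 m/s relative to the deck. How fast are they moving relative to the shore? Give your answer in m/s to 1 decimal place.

In east/north components (m/s): person relative to ferry = (1.341, 0.737); ferry relative to water = (-5.650, 0.000); water relative to ground = (-1.860, 0.000).
Sum = (-6.169, 0.737) m/s.
Speed = |(-6.169, 0.737)| = 6.213 m/s.

6.2 m/s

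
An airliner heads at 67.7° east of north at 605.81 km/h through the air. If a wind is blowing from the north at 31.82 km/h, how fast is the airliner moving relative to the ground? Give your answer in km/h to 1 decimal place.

Taking east as x and north as y: velocity relative to the air = (560.501, 229.878) km/h; the air relative to ground = (0.000, -31.820) km/h.
Velocity relative to ground = (560.501, 229.878) + (0.000, -31.820) = (560.501, 198.058) km/h.
Speed = |(560.501, 198.058)| = 594.465 km/h.

594.5 km/h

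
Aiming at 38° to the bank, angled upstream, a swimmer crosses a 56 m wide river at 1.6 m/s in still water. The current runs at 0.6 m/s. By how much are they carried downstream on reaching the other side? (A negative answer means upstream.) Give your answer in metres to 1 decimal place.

-37.6 m

Perpendicular speed = 0.985 m/s; crossing time = 56 / 0.985 = 56.849 s.
Net downstream speed = -0.661 m/s.
Drift = -0.661 × 56.849 = -37.567 m (upstream).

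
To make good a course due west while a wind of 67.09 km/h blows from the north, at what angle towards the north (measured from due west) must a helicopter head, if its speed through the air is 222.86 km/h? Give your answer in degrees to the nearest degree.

18°

The wind pushes perpendicular to the desired track; the heading must have a component into the wind equal to 67.09 km/h: 222.86 sin θ = 67.09.
sin θ = 0.3010, so θ = 17.520°.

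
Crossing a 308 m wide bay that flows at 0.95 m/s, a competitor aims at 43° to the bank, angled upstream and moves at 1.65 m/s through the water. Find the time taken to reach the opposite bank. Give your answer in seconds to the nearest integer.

The component of the competitor's velocity perpendicular to the bank is 1.65 × sin 43° = 1.125 m/s.
Only the cross-stream component determines the crossing time; the current contributes nothing perpendicular to the bank.
Time = 308 / 1.125 = 273.705 s.

274 s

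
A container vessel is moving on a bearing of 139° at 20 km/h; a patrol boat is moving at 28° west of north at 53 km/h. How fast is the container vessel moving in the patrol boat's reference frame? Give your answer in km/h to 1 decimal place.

72.6 km/h

Taking east as x and north as y: container vessel velocity = (13.121, -15.094) km/h; patrol boat velocity = (-24.882, 46.796) km/h.
Velocity of container vessel relative to patrol boat = (13.121, -15.094) − (-24.882, 46.796) = (38.003, -61.890) km/h.
Magnitude = |(38.003, -61.890)| = 72.627 km/h.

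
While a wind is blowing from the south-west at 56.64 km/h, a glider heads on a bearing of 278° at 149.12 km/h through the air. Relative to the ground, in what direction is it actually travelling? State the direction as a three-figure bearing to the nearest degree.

299°

Taking east as x and north as y: velocity relative to the air = (-147.669, 20.753) km/h; the air relative to ground = (40.051, 40.051) km/h.
Velocity relative to ground = (-147.669, 20.753) + (40.051, 40.051) = (-107.618, 60.804) km/h.
Bearing = atan2(-107.62, 60.80) = 299.47° clockwise from north.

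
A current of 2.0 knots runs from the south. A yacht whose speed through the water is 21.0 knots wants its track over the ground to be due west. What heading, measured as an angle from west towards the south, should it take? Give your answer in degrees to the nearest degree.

5°

The current pushes perpendicular to the desired track; the heading must have a component into the current equal to 2.0 knots: 21.0 sin θ = 2.0.
sin θ = 0.0952, so θ = 5.465°.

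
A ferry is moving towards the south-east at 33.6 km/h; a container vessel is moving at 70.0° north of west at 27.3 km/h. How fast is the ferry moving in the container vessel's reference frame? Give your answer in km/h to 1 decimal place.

59.5 km/h

Taking east as x and north as y: ferry velocity = (23.759, -23.759) km/h; container vessel velocity = (-9.337, 25.654) km/h.
Velocity of ferry relative to container vessel = (23.759, -23.759) − (-9.337, 25.654) = (33.096, -49.412) km/h.
Magnitude = |(33.096, -49.412)| = 59.472 km/h.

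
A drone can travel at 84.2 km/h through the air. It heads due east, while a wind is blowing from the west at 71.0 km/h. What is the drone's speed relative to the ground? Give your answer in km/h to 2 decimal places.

Taking east as x and north as y: velocity relative to the air = (84.200, 0.000) km/h; the air relative to ground = (71.000, 0.000) km/h.
Velocity relative to ground = (84.200, 0.000) + (71.000, 0.000) = (155.200, 0.000) km/h.
Speed = |(155.200, 0.000)| = 155.200 km/h.

155.20 km/h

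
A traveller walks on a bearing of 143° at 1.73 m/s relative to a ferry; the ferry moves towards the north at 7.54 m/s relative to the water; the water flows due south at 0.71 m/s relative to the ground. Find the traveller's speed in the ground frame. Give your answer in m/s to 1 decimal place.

In east/north components (m/s): traveller relative to ferry = (1.041, -1.382); ferry relative to water = (0.000, 7.540); water relative to ground = (0.000, -0.710).
Sum = (1.041, 5.448) m/s.
Speed = |(1.041, 5.448)| = 5.547 m/s.

5.5 m/s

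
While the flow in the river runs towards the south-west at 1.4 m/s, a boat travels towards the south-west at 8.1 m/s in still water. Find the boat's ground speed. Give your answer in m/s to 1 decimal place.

Taking east as x and north as y: velocity relative to the water = (-5.728, -5.728) m/s; the water relative to ground = (-0.990, -0.990) m/s.
Velocity relative to ground = (-5.728, -5.728) + (-0.990, -0.990) = (-6.718, -6.718) m/s.
Speed = |(-6.718, -6.718)| = 9.500 m/s.

9.5 m/s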